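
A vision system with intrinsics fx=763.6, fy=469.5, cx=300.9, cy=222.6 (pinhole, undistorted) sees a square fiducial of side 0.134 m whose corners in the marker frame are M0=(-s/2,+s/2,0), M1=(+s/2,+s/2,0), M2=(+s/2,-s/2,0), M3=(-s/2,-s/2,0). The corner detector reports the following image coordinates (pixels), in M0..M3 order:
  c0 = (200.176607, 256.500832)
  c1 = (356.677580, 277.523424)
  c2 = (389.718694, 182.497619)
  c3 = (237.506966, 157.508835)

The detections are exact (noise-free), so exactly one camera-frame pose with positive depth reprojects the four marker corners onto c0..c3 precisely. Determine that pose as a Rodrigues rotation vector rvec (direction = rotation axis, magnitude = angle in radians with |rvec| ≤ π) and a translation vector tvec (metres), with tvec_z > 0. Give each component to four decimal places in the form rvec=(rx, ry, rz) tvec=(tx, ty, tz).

Intrinsics K: fx=763.6, fy=469.5, cx=300.9, cy=222.6
Marker side s = 0.134 m; corners in marker frame (Z=0):
  M0 = (-0.0670, +0.0670, 0)
  M1 = (+0.0670, +0.0670, 0)
  M2 = (+0.0670, -0.0670, 0)
  M3 = (-0.0670, -0.0670, 0)
Detected image corners:
  c0 = (200.176607, 256.500832) px
  c1 = (356.677580, 277.523424) px
  c2 = (389.718694, 182.497619) px
  c3 = (237.506966, 157.508835) px
Planar DLT: solve 8×8 A·h = b for H (H[2,2]=1):
  H  [+1251.27078 -300.92547 +297.91213]
  H  [+245.25846 +695.04301 +218.34180]
  H  [+0.33612 -0.13075 +1.00000]
B = K⁻¹H; ‖b₁‖=1.585368, ‖b₂‖=1.585368; λ = 2/(‖b₁‖+‖b₂‖) = 0.630768, sign → tz>0 ⇒ λ=+0.630768
r₁ = λ·B[:,0] = (+0.95006,+0.22898,+0.21201); r₂ = λ·B[:,1] = (-0.21608,+0.97289,-0.08248)
r₃ = r₁×r₂ = (-0.22515,+0.03255,+0.97378); SVD([r₁ r₂ r₃]) → R = UVᵀ:
  R  [+0.95006 -0.21608 -0.22515]
  R  [+0.22898 +0.97289 +0.03255]
  R  [+0.21201 -0.08248 +0.97378]
t = (-0.00247, -0.00572, +0.63077) m
tr R = 2.896729; θ = arccos((tr R − 1)/2) = 0.322758 rad = 18.493°
axis k = ((R−Rᵀ)₃₂, (R−Rᵀ)₁₃, (R−Rᵀ)₂₁) / (2 sinθ) = (-0.181316, -0.689134, +0.701583)
rvec = θ·k = (-0.058521, -0.222423, +0.226441)

rvec=(-0.0585, -0.2224, 0.2264) tvec=(-0.0025, -0.0057, 0.6308)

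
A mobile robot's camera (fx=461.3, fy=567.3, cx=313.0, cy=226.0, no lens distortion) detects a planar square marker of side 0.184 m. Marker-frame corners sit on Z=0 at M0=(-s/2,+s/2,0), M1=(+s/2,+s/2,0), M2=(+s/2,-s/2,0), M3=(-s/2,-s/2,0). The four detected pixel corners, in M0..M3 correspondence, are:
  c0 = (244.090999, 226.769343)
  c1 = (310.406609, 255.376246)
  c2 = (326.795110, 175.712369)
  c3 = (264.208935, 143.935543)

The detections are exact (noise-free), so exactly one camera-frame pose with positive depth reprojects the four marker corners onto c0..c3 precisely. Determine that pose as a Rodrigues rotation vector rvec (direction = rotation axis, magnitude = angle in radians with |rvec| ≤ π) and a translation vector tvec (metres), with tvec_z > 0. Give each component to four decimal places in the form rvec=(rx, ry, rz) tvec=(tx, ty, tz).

Intrinsics K: fx=461.3, fy=567.3, cx=313.0, cy=226.0
Marker side s = 0.184 m; corners in marker frame (Z=0):
  M0 = (-0.0920, +0.0920, 0)
  M1 = (+0.0920, +0.0920, 0)
  M2 = (+0.0920, -0.0920, 0)
  M3 = (-0.0920, -0.0920, 0)
Detected image corners:
  c0 = (244.090999, 226.769343) px
  c1 = (310.406609, 255.376246) px
  c2 = (326.795110, 175.712369) px
  c3 = (264.208935, 143.935543) px
Planar DLT: solve 8×8 A·h = b for H (H[2,2]=1):
  H  [+435.28191 -164.84959 +287.45095]
  H  [+223.91833 +395.18993 +200.00129]
  H  [+0.29758 -0.23020 +1.00000]
B = K⁻¹H; ‖b₁‖=0.845526, ‖b₂‖=0.845526; λ = 2/(‖b₁‖+‖b₂‖) = 1.182696, sign → tz>0 ⇒ λ=+1.182696
r₁ = λ·B[:,0] = (+0.87719,+0.32661,+0.35195); r₂ = λ·B[:,1] = (-0.23791,+0.93235,-0.27226)
r₃ = r₁×r₂ = (-0.41706,+0.15509,+0.89555); SVD([r₁ r₂ r₃]) → R = UVᵀ:
  R  [+0.87719 -0.23791 -0.41706]
  R  [+0.32661 +0.93235 +0.15509]
  R  [+0.35195 -0.27226 +0.89555]
t = (-0.06550, -0.05420, +1.18270) m
tr R = 2.705082; θ = arccos((tr R − 1)/2) = 0.549968 rad = 31.511°
axis k = ((R−Rᵀ)₃₂, (R−Rᵀ)₁₃, (R−Rᵀ)₂₁) / (2 sinθ) = (-0.408824, -0.735669, +0.540050)
rvec = θ·k = (-0.224840, -0.404595, +0.297010)

rvec=(-0.2248, -0.4046, 0.2970) tvec=(-0.0655, -0.0542, 1.1827)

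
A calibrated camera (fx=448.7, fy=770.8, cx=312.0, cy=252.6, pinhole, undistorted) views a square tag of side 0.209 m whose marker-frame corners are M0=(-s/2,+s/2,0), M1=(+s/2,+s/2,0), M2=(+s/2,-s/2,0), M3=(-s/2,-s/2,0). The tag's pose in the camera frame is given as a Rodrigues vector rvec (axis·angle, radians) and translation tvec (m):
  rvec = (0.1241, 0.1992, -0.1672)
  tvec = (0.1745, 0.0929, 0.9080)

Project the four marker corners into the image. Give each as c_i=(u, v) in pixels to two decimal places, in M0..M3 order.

Intrinsics K: fx=448.7, fy=770.8, cx=312.0, cy=252.6
Marker side s = 0.209 m; corners in marker frame (Z=0):
  M0 = (-0.1045, +0.1045, 0)
  M1 = (+0.1045, +0.1045, 0)
  M2 = (+0.1045, -0.1045, 0)
  M3 = (-0.1045, -0.1045, 0)
rvec = (0.1241, 0.1992, -0.1672), |rvec| = θ = 0.28816 rad = 16.510°
Rodrigues: sinθ=0.28419, 1−cosθ=0.04123; R = I + sinθ·[k]× + (1−cosθ)·[k]×²:
    [+0.96642 +0.17717 +0.18615]
    [-0.15262 +0.97847 -0.13893]
    [-0.20676 +0.10585 +0.97265]
t = (0.1745, 0.0929, 0.9080) m
M0: Pc = R·M0+t = (+0.09202, +0.21110, +0.94067); u = 448.7·(+0.09202)/0.94067 + 312.0 = 355.8956, v = 770.8·(+0.21110)/0.94067 + 252.6 = 425.5784
M1: Pc = R·M1+t = (+0.29400, +0.17920, +0.89746); u = 448.7·(+0.29400)/0.89746 + 312.0 = 458.9933, v = 770.8·(+0.17920)/0.89746 + 252.6 = 406.5112
M2: Pc = R·M2+t = (+0.25698, -0.02530, +0.87533); u = 448.7·(+0.25698)/0.87533 + 312.0 = 443.7273, v = 770.8·(-0.02530)/0.87533 + 252.6 = 230.3221
M3: Pc = R·M3+t = (+0.05500, +0.00660, +0.91854); u = 448.7·(+0.05500)/0.91854 + 312.0 = 338.8647, v = 770.8·(+0.00660)/0.91854 + 252.6 = 258.1372

c0=(355.90, 425.58) c1=(458.99, 406.51) c2=(443.73, 230.32) c3=(338.86, 258.14)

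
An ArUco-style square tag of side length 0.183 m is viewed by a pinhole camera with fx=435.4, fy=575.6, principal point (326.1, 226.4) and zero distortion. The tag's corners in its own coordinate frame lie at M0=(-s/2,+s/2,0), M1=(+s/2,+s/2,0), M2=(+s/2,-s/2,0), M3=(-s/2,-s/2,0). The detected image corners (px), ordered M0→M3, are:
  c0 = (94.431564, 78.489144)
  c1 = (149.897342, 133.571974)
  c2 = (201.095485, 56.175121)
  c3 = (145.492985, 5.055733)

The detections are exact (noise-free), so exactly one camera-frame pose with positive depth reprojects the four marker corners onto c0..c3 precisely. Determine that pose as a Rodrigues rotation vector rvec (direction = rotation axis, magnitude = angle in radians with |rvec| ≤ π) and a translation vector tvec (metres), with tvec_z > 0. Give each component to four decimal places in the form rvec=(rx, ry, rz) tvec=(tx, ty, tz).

rvec=(-0.2139, 0.1311, 0.6345) tvec=(-0.4245, -0.2861, 1.0355)

Intrinsics K: fx=435.4, fy=575.6, cx=326.1, cy=226.4
Marker side s = 0.183 m; corners in marker frame (Z=0):
  M0 = (-0.0915, +0.0915, 0)
  M1 = (+0.0915, +0.0915, 0)
  M2 = (+0.0915, -0.0915, 0)
  M3 = (-0.0915, -0.0915, 0)
Detected image corners:
  c0 = (94.431564, 78.489144) px
  c1 = (149.897342, 133.571974) px
  c2 = (201.095485, 56.175121) px
  c3 = (145.492985, 5.055733) px
Planar DLT: solve 8×8 A·h = b for H (H[2,2]=1):
  H  [+276.88194 -301.88392 +147.62822]
  H  [+277.72228 +401.52377 +67.36044]
  H  [-0.17998 -0.15225 +1.00000]
B = K⁻¹H; ‖b₁‖=0.965678, ‖b₂‖=0.965678; λ = 2/(‖b₁‖+‖b₂‖) = 1.035542, sign → tz>0 ⇒ λ=+1.035542
r₁ = λ·B[:,0] = (+0.79812,+0.57295,-0.18638); r₂ = λ·B[:,1] = (-0.59991,+0.78438,-0.15767)
r₃ = r₁×r₂ = (+0.05586,+0.23764,+0.96974); SVD([r₁ r₂ r₃]) → R = UVᵀ:
  R  [+0.79812 -0.59991 +0.05586]
  R  [+0.57295 +0.78438 +0.23764]
  R  [-0.18638 -0.15767 +0.96974]
t = (-0.42447, -0.28612, +1.03554) m
tr R = 2.552245; θ = arccos((tr R − 1)/2) = 0.682303 rad = 39.093°
axis k = ((R−Rᵀ)₃₂, (R−Rᵀ)₁₃, (R−Rᵀ)₂₁) / (2 sinθ) = (-0.313449, +0.192073, +0.929977)
rvec = θ·k = (-0.213867, +0.131052, +0.634526)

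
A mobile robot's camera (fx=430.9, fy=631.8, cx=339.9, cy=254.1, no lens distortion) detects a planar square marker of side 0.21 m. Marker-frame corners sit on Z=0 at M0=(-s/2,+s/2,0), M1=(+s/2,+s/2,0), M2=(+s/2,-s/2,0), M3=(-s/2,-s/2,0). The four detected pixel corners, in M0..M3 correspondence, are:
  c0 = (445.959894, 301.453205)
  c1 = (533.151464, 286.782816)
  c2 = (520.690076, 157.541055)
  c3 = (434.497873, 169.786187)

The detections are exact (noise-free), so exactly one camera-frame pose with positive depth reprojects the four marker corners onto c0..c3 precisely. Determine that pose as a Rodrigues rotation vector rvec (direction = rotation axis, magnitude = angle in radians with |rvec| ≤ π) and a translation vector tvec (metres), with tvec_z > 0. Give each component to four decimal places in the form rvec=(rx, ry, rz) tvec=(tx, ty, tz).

Intrinsics K: fx=430.9, fy=631.8, cx=339.9, cy=254.1
Marker side s = 0.21 m; corners in marker frame (Z=0):
  M0 = (-0.1050, +0.1050, 0)
  M1 = (+0.1050, +0.1050, 0)
  M2 = (+0.1050, -0.1050, 0)
  M3 = (-0.1050, -0.1050, 0)
Detected image corners:
  c0 = (445.959894, 301.453205) px
  c1 = (533.151464, 286.782816) px
  c2 = (520.690076, 157.541055) px
  c3 = (434.497873, 169.786187) px
Planar DLT: solve 8×8 A·h = b for H (H[2,2]=1):
  H  [+452.31098 +24.98398 +483.90513]
  H  [-45.34363 +606.01671 +228.37992]
  H  [+0.08170 -0.06617 +1.00000]
B = K⁻¹H; ‖b₁‖=0.994144, ‖b₂‖=0.994144; λ = 2/(‖b₁‖+‖b₂‖) = 1.005890, sign → tz>0 ⇒ λ=+1.005890
r₁ = λ·B[:,0] = (+0.99104,-0.10524,+0.08218); r₂ = λ·B[:,1] = (+0.11082,+0.99161,-0.06656)
r₃ = r₁×r₂ = (-0.07449,+0.07507,+0.99439); SVD([r₁ r₂ r₃]) → R = UVᵀ:
  R  [+0.99104 +0.11082 -0.07449]
  R  [-0.10524 +0.99161 +0.07507]
  R  [+0.08218 -0.06656 +0.99439]
t = (+0.33616, -0.04095, +1.00589) m
tr R = 2.977046; θ = arccos((tr R − 1)/2) = 0.151651 rad = 8.689°
axis k = ((R−Rᵀ)₃₂, (R−Rᵀ)₁₃, (R−Rᵀ)₂₁) / (2 sinθ) = (-0.468741, -0.518538, -0.715122)
rvec = θ·k = (-0.071085, -0.078637, -0.108449)

rvec=(-0.0711, -0.0786, -0.1084) tvec=(0.3362, -0.0409, 1.0059)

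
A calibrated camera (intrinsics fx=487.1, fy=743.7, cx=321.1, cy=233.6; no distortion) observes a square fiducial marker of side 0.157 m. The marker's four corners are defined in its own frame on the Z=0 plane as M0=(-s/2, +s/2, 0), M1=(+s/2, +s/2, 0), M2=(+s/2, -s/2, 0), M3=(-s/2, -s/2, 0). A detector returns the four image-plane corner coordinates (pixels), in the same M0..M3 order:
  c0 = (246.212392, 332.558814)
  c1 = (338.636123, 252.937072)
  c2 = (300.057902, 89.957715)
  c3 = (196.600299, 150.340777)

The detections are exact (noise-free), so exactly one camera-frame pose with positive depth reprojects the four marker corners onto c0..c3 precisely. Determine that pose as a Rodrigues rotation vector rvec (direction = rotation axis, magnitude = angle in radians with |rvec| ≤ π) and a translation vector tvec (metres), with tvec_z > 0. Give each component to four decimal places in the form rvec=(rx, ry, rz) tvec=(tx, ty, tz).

rvec=(0.1042, -0.6045, -0.4024) tvec=(-0.0605, -0.0230, 0.6282)

Intrinsics K: fx=487.1, fy=743.7, cx=321.1, cy=233.6
Marker side s = 0.157 m; corners in marker frame (Z=0):
  M0 = (-0.0785, +0.0785, 0)
  M1 = (+0.0785, +0.0785, 0)
  M2 = (+0.0785, -0.0785, 0)
  M3 = (-0.0785, -0.0785, 0)
Detected image corners:
  c0 = (246.212392, 332.558814) px
  c1 = (338.636123, 252.937072) px
  c2 = (300.057902, 89.957715) px
  c3 = (196.600299, 150.340777) px
Planar DLT: solve 8×8 A·h = b for H (H[2,2]=1):
  H  [+851.75490 +369.50382 +274.21290]
  H  [-272.74755 +1164.75062 +206.40245]
  H  [+0.84644 +0.33649 +1.00000]
B = K⁻¹H; ‖b₁‖=1.591947, ‖b₂‖=1.591947; λ = 2/(‖b₁‖+‖b₂‖) = 0.628161, sign → tz>0 ⇒ λ=+0.628161
r₁ = λ·B[:,0] = (+0.74792,-0.39738,+0.53170); r₂ = λ·B[:,1] = (+0.33718,+0.91741,+0.21137)
r₃ = r₁×r₂ = (-0.57178,+0.02119,+0.82013); SVD([r₁ r₂ r₃]) → R = UVᵀ:
  R  [+0.74792 +0.33718 -0.57178]
  R  [-0.39738 +0.91741 +0.02119]
  R  [+0.53170 +0.21137 +0.82013]
t = (-0.06047, -0.02297, +0.62816) m
tr R = 2.485459; θ = arccos((tr R − 1)/2) = 0.733659 rad = 42.036°
axis k = ((R−Rᵀ)₃₂, (R−Rᵀ)₁₃, (R−Rᵀ)₂₁) / (2 sinθ) = (+0.142009, -0.823994, -0.548513)
rvec = θ·k = (+0.104186, -0.604531, -0.402421)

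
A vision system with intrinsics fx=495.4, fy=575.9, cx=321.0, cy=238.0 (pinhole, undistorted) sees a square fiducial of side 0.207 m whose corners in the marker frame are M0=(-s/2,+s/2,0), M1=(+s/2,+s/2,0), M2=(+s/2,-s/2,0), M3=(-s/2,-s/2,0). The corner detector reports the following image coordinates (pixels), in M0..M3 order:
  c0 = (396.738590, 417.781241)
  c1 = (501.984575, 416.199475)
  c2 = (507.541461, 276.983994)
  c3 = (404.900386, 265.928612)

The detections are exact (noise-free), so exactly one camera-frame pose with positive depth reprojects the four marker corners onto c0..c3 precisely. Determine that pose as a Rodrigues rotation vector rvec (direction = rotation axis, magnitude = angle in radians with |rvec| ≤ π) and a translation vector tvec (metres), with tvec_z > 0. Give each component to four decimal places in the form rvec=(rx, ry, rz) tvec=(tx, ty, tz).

rvec=(-0.0628, -0.3609, 0.0887) tvec=(0.2240, 0.1518, 0.8276)

Intrinsics K: fx=495.4, fy=575.9, cx=321.0, cy=238.0
Marker side s = 0.207 m; corners in marker frame (Z=0):
  M0 = (-0.1035, +0.1035, 0)
  M1 = (+0.1035, +0.1035, 0)
  M2 = (+0.1035, -0.1035, 0)
  M3 = (-0.1035, -0.1035, 0)
Detected image corners:
  c0 = (396.738590, 417.781241) px
  c1 = (501.984575, 416.199475) px
  c2 = (507.541461, 276.983994) px
  c3 = (404.900386, 265.928612) px
Planar DLT: solve 8×8 A·h = b for H (H[2,2]=1):
  H  [+693.39338 -75.05489 +455.09708]
  H  [+168.61728 +669.65194 +343.62509]
  H  [+0.42252 -0.09318 +1.00000]
B = K⁻¹H; ‖b₁‖=1.208352, ‖b₂‖=1.208352; λ = 2/(‖b₁‖+‖b₂‖) = 0.827574, sign → tz>0 ⇒ λ=+0.827574
r₁ = λ·B[:,0] = (+0.93176,+0.09780,+0.34966); r₂ = λ·B[:,1] = (-0.07541,+0.99417,-0.07712)
r₃ = r₁×r₂ = (-0.35517,+0.04549,+0.93370); SVD([r₁ r₂ r₃]) → R = UVᵀ:
  R  [+0.93176 -0.07541 -0.35517]
  R  [+0.09780 +0.99417 +0.04549]
  R  [+0.34966 -0.07712 +0.93370]
t = (+0.22401, +0.15178, +0.82757) m
tr R = 2.859619; θ = arccos((tr R − 1)/2) = 0.376901 rad = 21.595°
axis k = ((R−Rᵀ)₃₂, (R−Rᵀ)₁₃, (R−Rᵀ)₂₁) / (2 sinθ) = (-0.166561, -0.957540, +0.235317)
rvec = θ·k = (-0.062777, -0.360898, +0.088691)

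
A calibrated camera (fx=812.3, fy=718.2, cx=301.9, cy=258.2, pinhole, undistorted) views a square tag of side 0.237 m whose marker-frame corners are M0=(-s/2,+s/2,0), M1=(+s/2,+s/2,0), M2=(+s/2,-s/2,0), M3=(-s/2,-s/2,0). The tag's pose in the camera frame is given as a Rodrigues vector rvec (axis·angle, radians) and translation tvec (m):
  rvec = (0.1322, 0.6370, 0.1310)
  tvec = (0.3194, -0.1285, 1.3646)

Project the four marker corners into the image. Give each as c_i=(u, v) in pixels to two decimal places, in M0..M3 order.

Intrinsics K: fx=812.3, fy=718.2, cx=301.9, cy=258.2
Marker side s = 0.237 m; corners in marker frame (Z=0):
  M0 = (-0.1185, +0.1185, 0)
  M1 = (+0.1185, +0.1185, 0)
  M2 = (+0.1185, -0.1185, 0)
  M3 = (-0.1185, -0.1185, 0)
rvec = (0.1322, 0.6370, 0.1310), |rvec| = θ = 0.66363 rad = 38.023°
Rodrigues: sinθ=0.61598, 1−cosθ=0.21224; R = I + sinθ·[k]× + (1−cosθ)·[k]×²:
    [+0.79618 -0.08101 +0.59961]
    [+0.16218 +0.98331 -0.08249]
    [-0.58292 +0.16292 +0.79603]
t = (0.3194, -0.1285, 1.3646) m
M0: Pc = R·M0+t = (+0.21545, -0.03120, +1.45298); u = 812.3·(+0.21545)/1.45298 + 301.9 = 422.3503, v = 718.2·(-0.03120)/1.45298 + 258.2 = 242.7800
M1: Pc = R·M1+t = (+0.40415, +0.00724, +1.31483); u = 812.3·(+0.40415)/1.31483 + 301.9 = 551.5818, v = 718.2·(+0.00724)/1.31483 + 258.2 = 262.1546
M2: Pc = R·M2+t = (+0.42335, -0.22580, +1.27622); u = 812.3·(+0.42335)/1.27622 + 301.9 = 571.3564, v = 718.2·(-0.22580)/1.27622 + 258.2 = 131.1274
M3: Pc = R·M3+t = (+0.23465, -0.26424, +1.41437); u = 812.3·(+0.23465)/1.41437 + 301.9 = 436.6653, v = 718.2·(-0.26424)/1.41437 + 258.2 = 124.0221

c0=(422.35, 242.78) c1=(551.58, 262.15) c2=(571.36, 131.13) c3=(436.67, 124.02)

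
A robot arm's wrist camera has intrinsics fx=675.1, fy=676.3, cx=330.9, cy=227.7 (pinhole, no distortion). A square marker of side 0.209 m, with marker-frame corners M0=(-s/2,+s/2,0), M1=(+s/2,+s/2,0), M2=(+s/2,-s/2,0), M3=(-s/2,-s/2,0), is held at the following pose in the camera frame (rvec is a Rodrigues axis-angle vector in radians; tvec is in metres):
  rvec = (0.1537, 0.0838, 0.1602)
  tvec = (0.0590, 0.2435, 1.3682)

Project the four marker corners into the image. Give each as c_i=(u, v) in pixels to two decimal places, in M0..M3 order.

Intrinsics K: fx=675.1, fy=676.3, cx=330.9, cy=227.7
Marker side s = 0.209 m; corners in marker frame (Z=0):
  M0 = (-0.1045, +0.1045, 0)
  M1 = (+0.1045, +0.1045, 0)
  M2 = (+0.1045, -0.1045, 0)
  M3 = (-0.1045, -0.1045, 0)
rvec = (0.1537, 0.0838, 0.1602), |rvec| = θ = 0.23730 rad = 13.596°
Rodrigues: sinθ=0.23508, 1−cosθ=0.02802; R = I + sinθ·[k]× + (1−cosθ)·[k]×²:
    [+0.98373 -0.15229 +0.09527]
    [+0.16511 +0.97547 -0.14558]
    [-0.07076 +0.15894 +0.98475]
t = (0.0590, 0.2435, 1.3682) m
M0: Pc = R·M0+t = (-0.05971, +0.32818, +1.39220); u = 675.1·(-0.05971)/1.39220 + 330.9 = 301.9436, v = 676.3·(+0.32818)/1.39220 + 227.7 = 387.1234
M1: Pc = R·M1+t = (+0.14589, +0.36269, +1.37741); u = 675.1·(+0.14589)/1.37741 + 330.9 = 402.4017, v = 676.3·(+0.36269)/1.37741 + 227.7 = 405.7784
M2: Pc = R·M2+t = (+0.17771, +0.15882, +1.34420); u = 675.1·(+0.17771)/1.34420 + 330.9 = 420.1542, v = 676.3·(+0.15882)/1.34420 + 227.7 = 307.6051
M3: Pc = R·M3+t = (-0.02789, +0.12431, +1.35899); u = 675.1·(-0.02789)/1.35899 + 330.9 = 317.0473, v = 676.3·(+0.12431)/1.35899 + 227.7 = 289.5626

c0=(301.94, 387.12) c1=(402.40, 405.78) c2=(420.15, 307.61) c3=(317.05, 289.56)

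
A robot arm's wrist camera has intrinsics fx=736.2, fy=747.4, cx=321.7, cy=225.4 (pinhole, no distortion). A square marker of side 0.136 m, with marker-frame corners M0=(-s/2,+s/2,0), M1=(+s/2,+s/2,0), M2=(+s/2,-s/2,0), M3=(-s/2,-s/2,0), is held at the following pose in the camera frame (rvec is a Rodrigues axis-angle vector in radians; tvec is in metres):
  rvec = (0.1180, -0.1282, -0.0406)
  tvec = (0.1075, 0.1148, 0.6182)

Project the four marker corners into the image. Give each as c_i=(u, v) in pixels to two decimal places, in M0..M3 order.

c0=(372.16, 449.83) c1=(527.09, 436.14) c2=(527.19, 278.65) c3=(368.06, 288.25)

Intrinsics K: fx=736.2, fy=747.4, cx=321.7, cy=225.4
Marker side s = 0.136 m; corners in marker frame (Z=0):
  M0 = (-0.0680, +0.0680, 0)
  M1 = (+0.0680, +0.0680, 0)
  M2 = (+0.0680, -0.0680, 0)
  M3 = (-0.0680, -0.0680, 0)
rvec = (0.1180, -0.1282, -0.0406), |rvec| = θ = 0.17891 rad = 10.251°
Rodrigues: sinθ=0.17795, 1−cosθ=0.01596; R = I + sinθ·[k]× + (1−cosθ)·[k]×²:
    [+0.99098 +0.03284 -0.12991]
    [-0.04793 +0.99223 -0.11478]
    [+0.12513 +0.11997 +0.98486]
t = (0.1075, 0.1148, 0.6182) m
M0: Pc = R·M0+t = (+0.04235, +0.18553, +0.61785); u = 736.2·(+0.04235)/0.61785 + 321.7 = 372.1579, v = 747.4·(+0.18553)/0.61785 + 225.4 = 449.8333
M1: Pc = R·M1+t = (+0.17712, +0.17901, +0.63487); u = 736.2·(+0.17712)/0.63487 + 321.7 = 527.0907, v = 747.4·(+0.17901)/0.63487 + 225.4 = 436.1439
M2: Pc = R·M2+t = (+0.17265, +0.04407, +0.61855); u = 736.2·(+0.17265)/0.61855 + 321.7 = 527.1926, v = 747.4·(+0.04407)/0.61855 + 225.4 = 278.6489
M3: Pc = R·M3+t = (+0.03788, +0.05059, +0.60153); u = 736.2·(+0.03788)/0.60153 + 321.7 = 368.0604, v = 747.4·(+0.05059)/0.60153 + 225.4 = 288.2540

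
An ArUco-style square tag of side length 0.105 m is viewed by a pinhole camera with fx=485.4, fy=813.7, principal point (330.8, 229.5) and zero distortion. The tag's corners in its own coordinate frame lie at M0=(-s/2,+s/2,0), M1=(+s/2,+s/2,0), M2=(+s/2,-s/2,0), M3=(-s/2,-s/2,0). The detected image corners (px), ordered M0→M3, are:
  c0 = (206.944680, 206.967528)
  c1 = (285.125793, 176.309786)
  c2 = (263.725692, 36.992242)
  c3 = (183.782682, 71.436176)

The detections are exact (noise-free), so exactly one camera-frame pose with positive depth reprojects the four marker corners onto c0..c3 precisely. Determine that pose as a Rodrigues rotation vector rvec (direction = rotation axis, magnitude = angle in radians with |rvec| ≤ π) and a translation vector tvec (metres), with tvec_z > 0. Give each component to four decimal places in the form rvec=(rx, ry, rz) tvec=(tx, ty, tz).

rvec=(0.1779, 0.1026, -0.2287) tvec=(-0.1207, -0.0789, 0.6092)

Intrinsics K: fx=485.4, fy=813.7, cx=330.8, cy=229.5
Marker side s = 0.105 m; corners in marker frame (Z=0):
  M0 = (-0.0525, +0.0525, 0)
  M1 = (+0.0525, +0.0525, 0)
  M2 = (+0.0525, -0.0525, 0)
  M3 = (-0.0525, -0.0525, 0)
Detected image corners:
  c0 = (206.944680, 206.967528) px
  c1 = (285.125793, 176.309786) px
  c2 = (263.725692, 36.992242) px
  c3 = (183.782682, 71.436176) px
Planar DLT: solve 8×8 A·h = b for H (H[2,2]=1):
  H  [+706.14588 +275.30474 +234.63894]
  H  [-334.19752 +1341.59430 +124.06412]
  H  [-0.19885 +0.26828 +1.00000]
B = K⁻¹H; ‖b₁‖=1.641435, ‖b₂‖=1.641435; λ = 2/(‖b₁‖+‖b₂‖) = 0.609223, sign → tz>0 ⇒ λ=+0.609223
r₁ = λ·B[:,0] = (+0.96884,-0.21605,-0.12114); r₂ = λ·B[:,1] = (+0.23415,+0.95836,+0.16344)
r₃ = r₁×r₂ = (+0.08079,-0.18671,+0.97909); SVD([r₁ r₂ r₃]) → R = UVᵀ:
  R  [+0.96884 +0.23415 +0.08079]
  R  [-0.21605 +0.95836 -0.18671]
  R  [-0.12114 +0.16344 +0.97909]
t = (-0.12069, -0.07894, +0.60922) m
tr R = 2.906290; θ = arccos((tr R − 1)/2) = 0.307330 rad = 17.609°
axis k = ((R−Rᵀ)₃₂, (R−Rᵀ)₁₃, (R−Rᵀ)₂₁) / (2 sinθ) = (+0.578737, +0.333751, -0.744093)
rvec = θ·k = (+0.177863, +0.102571, -0.228682)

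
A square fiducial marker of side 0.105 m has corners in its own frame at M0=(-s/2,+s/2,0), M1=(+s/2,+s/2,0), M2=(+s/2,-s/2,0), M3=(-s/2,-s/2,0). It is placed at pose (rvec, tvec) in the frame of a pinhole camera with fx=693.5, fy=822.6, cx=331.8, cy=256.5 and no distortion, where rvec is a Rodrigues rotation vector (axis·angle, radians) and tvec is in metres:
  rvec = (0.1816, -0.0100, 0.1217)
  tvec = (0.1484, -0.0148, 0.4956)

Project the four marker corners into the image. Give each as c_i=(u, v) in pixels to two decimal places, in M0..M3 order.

c0=(455.52, 305.73) c1=(597.79, 325.97) c2=(626.26, 155.62) c3=(478.59, 133.82)

Intrinsics K: fx=693.5, fy=822.6, cx=331.8, cy=256.5
Marker side s = 0.105 m; corners in marker frame (Z=0):
  M0 = (-0.0525, +0.0525, 0)
  M1 = (+0.0525, +0.0525, 0)
  M2 = (+0.0525, -0.0525, 0)
  M3 = (-0.0525, -0.0525, 0)
rvec = (0.1816, -0.0100, 0.1217), |rvec| = θ = 0.21884 rad = 12.538°
Rodrigues: sinθ=0.21709, 1−cosθ=0.02385; R = I + sinθ·[k]× + (1−cosθ)·[k]×²:
    [+0.99257 -0.12164 +0.00109]
    [+0.11983 +0.97620 -0.18076]
    [+0.02093 +0.17955 +0.98353]
t = (0.1484, -0.0148, 0.4956) m
M0: Pc = R·M0+t = (+0.08990, +0.03016, +0.50393); u = 693.5·(+0.08990)/0.50393 + 331.8 = 455.5250, v = 822.6·(+0.03016)/0.50393 + 256.5 = 305.7319
M1: Pc = R·M1+t = (+0.19412, +0.04274, +0.50612); u = 693.5·(+0.19412)/0.50612 + 331.8 = 597.7920, v = 822.6·(+0.04274)/0.50612 + 256.5 = 325.9672
M2: Pc = R·M2+t = (+0.20690, -0.05976, +0.48727); u = 693.5·(+0.20690)/0.48727 + 331.8 = 626.2603, v = 822.6·(-0.05976)/0.48727 + 256.5 = 155.6154
M3: Pc = R·M3+t = (+0.10268, -0.07234, +0.48508); u = 693.5·(+0.10268)/0.48508 + 331.8 = 478.5930, v = 822.6·(-0.07234)/0.48508 + 256.5 = 133.8220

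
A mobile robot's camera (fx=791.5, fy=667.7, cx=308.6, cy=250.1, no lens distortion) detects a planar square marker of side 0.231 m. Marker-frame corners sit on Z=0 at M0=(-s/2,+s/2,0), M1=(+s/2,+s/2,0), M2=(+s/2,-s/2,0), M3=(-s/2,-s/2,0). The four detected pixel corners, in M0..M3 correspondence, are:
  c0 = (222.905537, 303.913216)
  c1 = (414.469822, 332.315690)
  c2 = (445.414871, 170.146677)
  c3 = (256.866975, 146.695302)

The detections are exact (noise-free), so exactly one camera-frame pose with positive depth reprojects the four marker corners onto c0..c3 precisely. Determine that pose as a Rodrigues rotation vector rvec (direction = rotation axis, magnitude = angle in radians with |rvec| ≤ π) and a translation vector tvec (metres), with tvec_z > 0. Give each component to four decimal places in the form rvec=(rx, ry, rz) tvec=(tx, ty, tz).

Intrinsics K: fx=791.5, fy=667.7, cx=308.6, cy=250.1
Marker side s = 0.231 m; corners in marker frame (Z=0):
  M0 = (-0.1155, +0.1155, 0)
  M1 = (+0.1155, +0.1155, 0)
  M2 = (+0.1155, -0.1155, 0)
  M3 = (-0.1155, -0.1155, 0)
Detected image corners:
  c0 = (222.905537, 303.913216) px
  c1 = (414.469822, 332.315690) px
  c2 = (445.414871, 170.146677) px
  c3 = (256.866975, 146.695302) px
Planar DLT: solve 8×8 A·h = b for H (H[2,2]=1):
  H  [+782.58338 -170.43893 +333.76714]
  H  [+83.59696 +669.92335 +237.26625]
  H  [-0.11974 -0.08915 +1.00000]
B = K⁻¹H; ‖b₁‖=1.056102, ‖b₂‖=1.056102; λ = 2/(‖b₁‖+‖b₂‖) = 0.946878, sign → tz>0 ⇒ λ=+0.946878
r₁ = λ·B[:,0] = (+0.98042,+0.16102,-0.11338); r₂ = λ·B[:,1] = (-0.17098,+0.98165,-0.08442)
r₃ = r₁×r₂ = (+0.09771,+0.10215,+0.98996); SVD([r₁ r₂ r₃]) → R = UVᵀ:
  R  [+0.98042 -0.17098 +0.09771]
  R  [+0.16102 +0.98165 +0.10215]
  R  [-0.11338 -0.08442 +0.98996]
t = (+0.03011, -0.01820, +0.94688) m
tr R = 2.952027; θ = arccos((tr R − 1)/2) = 0.219468 rad = 12.575°
axis k = ((R−Rᵀ)₃₂, (R−Rᵀ)₁₃, (R−Rᵀ)₂₁) / (2 sinθ) = (-0.428473, +0.484790, +0.762489)
rvec = θ·k = (-0.094036, +0.106396, +0.167342)

rvec=(-0.0940, 0.1064, 0.1673) tvec=(0.0301, -0.0182, 0.9469)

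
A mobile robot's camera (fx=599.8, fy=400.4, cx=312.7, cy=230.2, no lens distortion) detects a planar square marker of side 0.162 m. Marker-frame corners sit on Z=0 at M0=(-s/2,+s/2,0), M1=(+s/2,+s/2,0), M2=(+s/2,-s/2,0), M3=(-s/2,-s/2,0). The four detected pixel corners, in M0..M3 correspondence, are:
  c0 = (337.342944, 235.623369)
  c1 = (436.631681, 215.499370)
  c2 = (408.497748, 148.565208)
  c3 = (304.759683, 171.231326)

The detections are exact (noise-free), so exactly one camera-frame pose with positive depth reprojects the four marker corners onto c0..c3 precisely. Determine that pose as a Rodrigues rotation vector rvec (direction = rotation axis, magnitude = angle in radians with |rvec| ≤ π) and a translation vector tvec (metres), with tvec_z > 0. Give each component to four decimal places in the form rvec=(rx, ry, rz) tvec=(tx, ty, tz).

rvec=(0.3096, 0.0814, -0.3140) tvec=(0.0904, -0.0839, 0.9201)

Intrinsics K: fx=599.8, fy=400.4, cx=312.7, cy=230.2
Marker side s = 0.162 m; corners in marker frame (Z=0):
  M0 = (-0.0810, +0.0810, 0)
  M1 = (+0.0810, +0.0810, 0)
  M2 = (+0.0810, -0.0810, 0)
  M3 = (-0.0810, -0.0810, 0)
Detected image corners:
  c0 = (337.342944, 235.623369) px
  c1 = (436.631681, 215.499370) px
  c2 = (408.497748, 148.565208) px
  c3 = (304.759683, 171.231326) px
Planar DLT: solve 8×8 A·h = b for H (H[2,2]=1):
  H  [+575.18100 +303.42769 +371.62618]
  H  [-158.35741 +465.30579 +193.67771]
  H  [-0.13743 +0.31166 +1.00000]
B = K⁻¹H; ‖b₁‖=1.086827, ‖b₂‖=1.086827; λ = 2/(‖b₁‖+‖b₂‖) = 0.920109, sign → tz>0 ⇒ λ=+0.920109
r₁ = λ·B[:,0] = (+0.94827,-0.29120,-0.12645); r₂ = λ·B[:,1] = (+0.31597,+0.90440,+0.28676)
r₃ = r₁×r₂ = (+0.03086,-0.31188,+0.94962); SVD([r₁ r₂ r₃]) → R = UVᵀ:
  R  [+0.94827 +0.31597 +0.03086]
  R  [-0.29120 +0.90440 -0.31188]
  R  [-0.12645 +0.28676 +0.94962]
t = (+0.09039, -0.08393, +0.92011) m
tr R = 2.802286; θ = arccos((tr R − 1)/2) = 0.448397 rad = 25.691°
axis k = ((R−Rᵀ)₃₂, (R−Rᵀ)₁₃, (R−Rᵀ)₂₁) / (2 sinθ) = (+0.690432, +0.181434, -0.700275)
rvec = θ·k = (+0.309588, +0.081355, -0.314001)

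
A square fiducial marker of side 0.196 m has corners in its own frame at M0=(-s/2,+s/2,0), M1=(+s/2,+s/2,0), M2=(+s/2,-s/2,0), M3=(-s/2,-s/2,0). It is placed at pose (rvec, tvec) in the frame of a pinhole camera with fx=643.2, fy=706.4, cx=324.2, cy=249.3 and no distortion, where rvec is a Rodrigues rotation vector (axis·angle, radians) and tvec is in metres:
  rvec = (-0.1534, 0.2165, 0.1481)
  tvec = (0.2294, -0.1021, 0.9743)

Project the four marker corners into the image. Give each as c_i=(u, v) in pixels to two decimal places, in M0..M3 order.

Intrinsics K: fx=643.2, fy=706.4, cx=324.2, cy=249.3
Marker side s = 0.196 m; corners in marker frame (Z=0):
  M0 = (-0.0980, +0.0980, 0)
  M1 = (+0.0980, +0.0980, 0)
  M2 = (+0.0980, -0.0980, 0)
  M3 = (-0.0980, -0.0980, 0)
rvec = (-0.1534, 0.2165, 0.1481), |rvec| = θ = 0.30387 rad = 17.411°
Rodrigues: sinθ=0.29922, 1−cosθ=0.04581; R = I + sinθ·[k]× + (1−cosθ)·[k]×²:
    [+0.96586 -0.16231 +0.20191]
    [+0.12935 +0.97744 +0.16696]
    [-0.22446 -0.13514 +0.96507]
t = (0.2294, -0.1021, 0.9743) m
M0: Pc = R·M0+t = (+0.11884, -0.01899, +0.98305); u = 643.2·(+0.11884)/0.98305 + 324.2 = 401.9552, v = 706.4·(-0.01899)/0.98305 + 249.3 = 235.6561
M1: Pc = R·M1+t = (+0.30815, +0.00637, +0.93906); u = 643.2·(+0.30815)/0.93906 + 324.2 = 535.2631, v = 706.4·(+0.00637)/0.93906 + 249.3 = 254.0887
M2: Pc = R·M2+t = (+0.33996, -0.18521, +0.96555); u = 643.2·(+0.33996)/0.96555 + 324.2 = 550.6651, v = 706.4·(-0.18521)/0.96555 + 249.3 = 113.7973
M3: Pc = R·M3+t = (+0.15065, -0.21057, +1.00954); u = 643.2·(+0.15065)/1.00954 + 324.2 = 420.1836, v = 706.4·(-0.21057)/1.00954 + 249.3 = 101.9619

c0=(401.96, 235.66) c1=(535.26, 254.09) c2=(550.67, 113.80) c3=(420.18, 101.96)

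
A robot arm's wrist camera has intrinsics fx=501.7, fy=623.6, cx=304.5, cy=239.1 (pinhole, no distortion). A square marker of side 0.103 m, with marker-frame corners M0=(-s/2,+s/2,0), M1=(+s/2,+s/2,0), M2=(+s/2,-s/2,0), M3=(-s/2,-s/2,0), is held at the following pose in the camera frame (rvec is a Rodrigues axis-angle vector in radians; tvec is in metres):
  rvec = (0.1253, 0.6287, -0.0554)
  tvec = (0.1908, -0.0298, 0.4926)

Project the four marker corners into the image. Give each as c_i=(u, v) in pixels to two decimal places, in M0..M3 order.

Intrinsics K: fx=501.7, fy=623.6, cx=304.5, cy=239.1
Marker side s = 0.103 m; corners in marker frame (Z=0):
  M0 = (-0.0515, +0.0515, 0)
  M1 = (+0.0515, +0.0515, 0)
  M2 = (+0.0515, -0.0515, 0)
  M3 = (-0.0515, -0.0515, 0)
rvec = (0.1253, 0.6287, -0.0554), |rvec| = θ = 0.64345 rad = 36.867°
Rodrigues: sinθ=0.59996, 1−cosθ=0.19997; R = I + sinθ·[k]× + (1−cosθ)·[k]×²:
    [+0.80761 +0.08970 +0.58285]
    [-0.01361 +0.99093 -0.13365]
    [-0.58956 +0.10001 +0.80151]
t = (0.1908, -0.0298, 0.4926) m
M0: Pc = R·M0+t = (+0.15383, +0.02193, +0.52811); u = 501.7·(+0.15383)/0.52811 + 304.5 = 450.6343, v = 623.6·(+0.02193)/0.52811 + 239.1 = 264.9998
M1: Pc = R·M1+t = (+0.23701, +0.02053, +0.46739); u = 501.7·(+0.23701)/0.46739 + 304.5 = 558.9111, v = 623.6·(+0.02053)/0.46739 + 239.1 = 266.4947
M2: Pc = R·M2+t = (+0.22777, -0.08153, +0.45709); u = 501.7·(+0.22777)/0.45709 + 304.5 = 554.5033, v = 623.6·(-0.08153)/0.45709 + 239.1 = 127.8640
M3: Pc = R·M3+t = (+0.14459, -0.08013, +0.51781); u = 501.7·(+0.14459)/0.51781 + 304.5 = 444.5894, v = 623.6·(-0.08013)/0.51781 + 239.1 = 142.5967

c0=(450.63, 265.00) c1=(558.91, 266.49) c2=(554.50, 127.86) c3=(444.59, 142.60)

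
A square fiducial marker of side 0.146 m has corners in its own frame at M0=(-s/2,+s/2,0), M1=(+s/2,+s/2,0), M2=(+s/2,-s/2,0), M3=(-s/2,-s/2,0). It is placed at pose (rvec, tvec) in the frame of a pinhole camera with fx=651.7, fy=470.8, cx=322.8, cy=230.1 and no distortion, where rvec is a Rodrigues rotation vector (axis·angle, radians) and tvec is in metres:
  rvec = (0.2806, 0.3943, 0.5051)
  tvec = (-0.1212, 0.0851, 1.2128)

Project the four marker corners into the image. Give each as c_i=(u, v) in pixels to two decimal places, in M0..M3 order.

Intrinsics K: fx=651.7, fy=470.8, cx=322.8, cy=230.1
Marker side s = 0.146 m; corners in marker frame (Z=0):
  M0 = (-0.0730, +0.0730, 0)
  M1 = (+0.0730, +0.0730, 0)
  M2 = (+0.0730, -0.0730, 0)
  M3 = (-0.0730, -0.0730, 0)
rvec = (0.2806, 0.3943, 0.5051), |rvec| = θ = 0.69952 rad = 40.080°
Rodrigues: sinθ=0.64385, 1−cosθ=0.23485; R = I + sinθ·[k]× + (1−cosθ)·[k]×²:
    [+0.80294 -0.41180 +0.43094]
    [+0.51800 +0.83977 -0.16268]
    [-0.29490 +0.35385 +0.88759]
t = (-0.1212, 0.0851, 1.2128) m
M0: Pc = R·M0+t = (-0.20988, +0.10859, +1.26016); u = 651.7·(-0.20988)/1.26016 + 322.8 = 214.2612, v = 470.8·(+0.10859)/1.26016 + 230.1 = 270.6691
M1: Pc = R·M1+t = (-0.09265, +0.18422, +1.21710); u = 651.7·(-0.09265)/1.21710 + 322.8 = 273.1920, v = 470.8·(+0.18422)/1.21710 + 230.1 = 301.3589
M2: Pc = R·M2+t = (-0.03252, +0.06161, +1.16544); u = 651.7·(-0.03252)/1.16544 + 322.8 = 304.6129, v = 470.8·(+0.06161)/1.16544 + 230.1 = 254.9890
M3: Pc = R·M3+t = (-0.14975, -0.01402, +1.20850); u = 651.7·(-0.14975)/1.20850 + 322.8 = 242.0435, v = 470.8·(-0.01402)/1.20850 + 230.1 = 224.6393

c0=(214.26, 270.67) c1=(273.19, 301.36) c2=(304.61, 254.99) c3=(242.04, 224.64)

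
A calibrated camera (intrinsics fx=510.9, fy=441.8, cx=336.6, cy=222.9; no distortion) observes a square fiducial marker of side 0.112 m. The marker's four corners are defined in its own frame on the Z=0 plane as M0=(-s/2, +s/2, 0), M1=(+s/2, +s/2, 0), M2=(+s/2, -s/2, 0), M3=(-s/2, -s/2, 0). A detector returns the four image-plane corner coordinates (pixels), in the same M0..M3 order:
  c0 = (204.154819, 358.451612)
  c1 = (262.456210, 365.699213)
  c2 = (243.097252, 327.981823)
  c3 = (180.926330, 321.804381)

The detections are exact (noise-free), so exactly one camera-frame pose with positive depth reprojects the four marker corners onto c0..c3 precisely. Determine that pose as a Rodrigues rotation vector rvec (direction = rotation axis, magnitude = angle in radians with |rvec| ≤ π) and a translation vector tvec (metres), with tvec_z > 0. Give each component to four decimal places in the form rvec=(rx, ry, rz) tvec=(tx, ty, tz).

rvec=(0.6631, 0.3229, -0.0839) tvec=(-0.1861, 0.2285, 0.8326)

Intrinsics K: fx=510.9, fy=441.8, cx=336.6, cy=222.9
Marker side s = 0.112 m; corners in marker frame (Z=0):
  M0 = (-0.0560, +0.0560, 0)
  M1 = (+0.0560, +0.0560, 0)
  M2 = (+0.0560, -0.0560, 0)
  M3 = (-0.0560, -0.0560, 0)
Detected image corners:
  c0 = (204.154819, 358.451612) px
  c1 = (262.456210, 365.699213) px
  c2 = (243.097252, 327.981823) px
  c3 = (180.926330, 321.804381) px
Planar DLT: solve 8×8 A·h = b for H (H[2,2]=1):
  H  [+451.39069 +348.51581 +222.43228]
  H  [-72.15229 +575.65250 +344.15075]
  H  [-0.38510 +0.70970 +1.00000]
B = K⁻¹H; ‖b₁‖=1.201071, ‖b₂‖=1.201071; λ = 2/(‖b₁‖+‖b₂‖) = 0.832590, sign → tz>0 ⇒ λ=+0.832590
r₁ = λ·B[:,0] = (+0.94685,+0.02579,-0.32063); r₂ = λ·B[:,1] = (+0.17866,+0.78672,+0.59089)
r₃ = r₁×r₂ = (+0.26749,-0.61677,+0.74030); SVD([r₁ r₂ r₃]) → R = UVᵀ:
  R  [+0.94685 +0.17866 +0.26749]
  R  [+0.02579 +0.78672 -0.61677]
  R  [-0.32063 +0.59089 +0.74030]
t = (-0.18605, +0.22850, +0.83259) m
tr R = 2.473877; θ = arccos((tr R − 1)/2) = 0.742267 rad = 42.529°
axis k = ((R−Rᵀ)₃₂, (R−Rᵀ)₁₃, (R−Rᵀ)₂₁) / (2 sinθ) = (+0.893291, +0.435023, -0.113075)
rvec = θ·k = (+0.663060, +0.322903, -0.083932)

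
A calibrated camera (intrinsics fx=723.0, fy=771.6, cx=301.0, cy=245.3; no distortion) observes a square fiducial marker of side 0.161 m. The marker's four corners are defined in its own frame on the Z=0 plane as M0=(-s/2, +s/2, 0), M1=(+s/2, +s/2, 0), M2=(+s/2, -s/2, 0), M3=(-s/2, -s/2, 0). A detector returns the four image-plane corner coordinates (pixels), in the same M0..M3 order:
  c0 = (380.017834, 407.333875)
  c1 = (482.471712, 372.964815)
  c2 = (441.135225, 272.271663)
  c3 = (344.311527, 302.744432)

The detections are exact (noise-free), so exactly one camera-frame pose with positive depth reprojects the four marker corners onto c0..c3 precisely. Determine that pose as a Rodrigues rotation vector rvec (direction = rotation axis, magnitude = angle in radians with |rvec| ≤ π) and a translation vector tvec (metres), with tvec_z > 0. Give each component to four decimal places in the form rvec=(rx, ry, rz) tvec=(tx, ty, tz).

Intrinsics K: fx=723.0, fy=771.6, cx=301.0, cy=245.3
Marker side s = 0.161 m; corners in marker frame (Z=0):
  M0 = (-0.0805, +0.0805, 0)
  M1 = (+0.0805, +0.0805, 0)
  M2 = (+0.0805, -0.0805, 0)
  M3 = (-0.0805, -0.0805, 0)
Detected image corners:
  c0 = (380.017834, 407.333875) px
  c1 = (482.471712, 372.964815) px
  c2 = (441.135225, 272.271663) px
  c3 = (344.311527, 302.744432) px
Planar DLT: solve 8×8 A·h = b for H (H[2,2]=1):
  H  [+664.18375 +77.09520 +411.81963]
  H  [-163.26845 +503.91409 +337.05566]
  H  [+0.11132 -0.39401 +1.00000]
B = K⁻¹H; ‖b₁‖=0.913405, ‖b₂‖=0.913405; λ = 2/(‖b₁‖+‖b₂‖) = 1.094804, sign → tz>0 ⇒ λ=+1.094804
r₁ = λ·B[:,0] = (+0.95500,-0.27040,+0.12188); r₂ = λ·B[:,1] = (+0.29633,+0.85213,-0.43136)
r₃ = r₁×r₂ = (+0.01279,+0.44807,+0.89391); SVD([r₁ r₂ r₃]) → R = UVᵀ:
  R  [+0.95500 +0.29633 +0.01279]
  R  [-0.27040 +0.85213 +0.44807]
  R  [+0.12188 -0.43136 +0.89391]
t = (+0.16781, +0.13019, +1.09480) m
tr R = 2.701036; θ = arccos((tr R − 1)/2) = 0.553827 rad = 31.732°
axis k = ((R−Rᵀ)₃₂, (R−Rᵀ)₁₃, (R−Rᵀ)₂₁) / (2 sinθ) = (-0.836043, -0.103711, -0.538772)
rvec = θ·k = (-0.463023, -0.057438, -0.298387)

rvec=(-0.4630, -0.0574, -0.2984) tvec=(0.1678, 0.1302, 1.0948)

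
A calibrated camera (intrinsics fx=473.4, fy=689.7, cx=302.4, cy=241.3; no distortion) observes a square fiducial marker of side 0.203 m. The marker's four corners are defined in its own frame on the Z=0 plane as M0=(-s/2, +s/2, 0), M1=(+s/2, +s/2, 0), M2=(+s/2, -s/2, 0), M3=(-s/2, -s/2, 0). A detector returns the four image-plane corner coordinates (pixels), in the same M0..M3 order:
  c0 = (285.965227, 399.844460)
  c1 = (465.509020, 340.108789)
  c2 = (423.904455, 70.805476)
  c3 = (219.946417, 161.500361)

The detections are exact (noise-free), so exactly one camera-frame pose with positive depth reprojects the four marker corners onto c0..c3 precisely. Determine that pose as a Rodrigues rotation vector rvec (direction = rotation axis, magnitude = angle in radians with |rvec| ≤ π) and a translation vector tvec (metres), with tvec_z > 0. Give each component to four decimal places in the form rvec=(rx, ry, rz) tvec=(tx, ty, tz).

rvec=(0.3941, 0.1350, -0.2967) tvec=(0.0460, 0.0090, 0.4866)

Intrinsics K: fx=473.4, fy=689.7, cx=302.4, cy=241.3
Marker side s = 0.203 m; corners in marker frame (Z=0):
  M0 = (-0.1015, +0.1015, 0)
  M1 = (+0.1015, +0.1015, 0)
  M2 = (+0.1015, -0.1015, 0)
  M3 = (-0.1015, -0.1015, 0)
Detected image corners:
  c0 = (285.965227, 399.844460) px
  c1 = (465.509020, 340.108789) px
  c2 = (423.904455, 70.805476) px
  c3 = (219.946417, 161.500361) px
Planar DLT: solve 8×8 A·h = b for H (H[2,2]=1):
  H  [+806.45559 +523.71496 +347.10945]
  H  [-457.95605 +1425.98303 +253.99160]
  H  [-0.38312 +0.73472 +1.00000]
B = K⁻¹H; ‖b₁‖=2.055092, ‖b₂‖=2.055092; λ = 2/(‖b₁‖+‖b₂‖) = 0.486596, sign → tz>0 ⇒ λ=+0.486596
r₁ = λ·B[:,0] = (+0.94802,-0.25787,-0.18643); r₂ = λ·B[:,1] = (+0.30994,+0.88098,+0.35751)
r₃ = r₁×r₂ = (+0.07204,-0.39671,+0.91511); SVD([r₁ r₂ r₃]) → R = UVᵀ:
  R  [+0.94802 +0.30994 +0.07204]
  R  [-0.25787 +0.88098 -0.39671]
  R  [-0.18643 +0.35751 +0.91511]
t = (+0.04596, +0.00895, +0.48660) m
tr R = 2.744111; θ = arccos((tr R − 1)/2) = 0.511409 rad = 29.302°
axis k = ((R−Rᵀ)₃₂, (R−Rᵀ)₁₃, (R−Rᵀ)₂₁) / (2 sinθ) = (+0.770551, +0.264067, -0.580104)
rvec = θ·k = (+0.394067, +0.135046, -0.296670)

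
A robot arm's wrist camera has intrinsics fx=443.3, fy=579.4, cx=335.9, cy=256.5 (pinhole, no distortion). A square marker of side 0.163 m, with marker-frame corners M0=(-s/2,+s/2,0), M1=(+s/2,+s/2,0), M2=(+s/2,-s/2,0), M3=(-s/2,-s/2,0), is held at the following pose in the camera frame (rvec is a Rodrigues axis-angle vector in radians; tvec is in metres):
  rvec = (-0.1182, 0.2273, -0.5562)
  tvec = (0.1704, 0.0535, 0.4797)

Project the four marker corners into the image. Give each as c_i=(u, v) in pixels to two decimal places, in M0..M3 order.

Intrinsics K: fx=443.3, fy=579.4, cx=335.9, cy=256.5
Marker side s = 0.163 m; corners in marker frame (Z=0):
  M0 = (-0.0815, +0.0815, 0)
  M1 = (+0.0815, +0.0815, 0)
  M2 = (+0.0815, -0.0815, 0)
  M3 = (-0.0815, -0.0815, 0)
rvec = (-0.1182, 0.2273, -0.5562), |rvec| = θ = 0.61237 rad = 35.086°
Rodrigues: sinθ=0.57481, 1−cosθ=0.18171; R = I + sinθ·[k]× + (1−cosθ)·[k]×²:
    [+0.82506 +0.50907 +0.24521]
    [-0.53510 +0.84332 +0.04969]
    [-0.18150 -0.17221 +0.96819]
t = (0.1704, 0.0535, 0.4797) m
M0: Pc = R·M0+t = (+0.14465, +0.16584, +0.48046); u = 443.3·(+0.14465)/0.48046 + 335.9 = 469.3600, v = 579.4·(+0.16584)/0.48046 + 256.5 = 456.4944
M1: Pc = R·M1+t = (+0.27913, +0.07862, +0.45087); u = 443.3·(+0.27913)/0.45087 + 335.9 = 610.3431, v = 579.4·(+0.07862)/0.45087 + 256.5 = 357.5318
M2: Pc = R·M2+t = (+0.19615, -0.05884, +0.47894); u = 443.3·(+0.19615)/0.47894 + 335.9 = 517.4558, v = 579.4·(-0.05884)/0.47894 + 256.5 = 185.3163
M3: Pc = R·M3+t = (+0.06167, +0.02838, +0.50853); u = 443.3·(+0.06167)/0.50853 + 335.9 = 389.6588, v = 579.4·(+0.02838)/0.50853 + 256.5 = 288.8352

c0=(469.36, 456.49) c1=(610.34, 357.53) c2=(517.46, 185.32) c3=(389.66, 288.84)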